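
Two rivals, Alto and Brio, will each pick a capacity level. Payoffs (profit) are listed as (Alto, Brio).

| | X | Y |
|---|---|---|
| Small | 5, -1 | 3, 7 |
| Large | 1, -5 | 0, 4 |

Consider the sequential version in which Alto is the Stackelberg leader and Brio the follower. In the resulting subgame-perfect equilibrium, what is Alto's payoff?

Brio best-responds to each possible Alto move:
- Small: Brio compares -1, 7 and picks Y; Alto would get 3.
- Large: Brio compares -5, 4 and picks Y; Alto would get 0.
Alto's induced payoffs are 3, 0, so Alto commits to Small. Subgame-perfect outcome: (Small, Y) with payoffs (3, 7).

3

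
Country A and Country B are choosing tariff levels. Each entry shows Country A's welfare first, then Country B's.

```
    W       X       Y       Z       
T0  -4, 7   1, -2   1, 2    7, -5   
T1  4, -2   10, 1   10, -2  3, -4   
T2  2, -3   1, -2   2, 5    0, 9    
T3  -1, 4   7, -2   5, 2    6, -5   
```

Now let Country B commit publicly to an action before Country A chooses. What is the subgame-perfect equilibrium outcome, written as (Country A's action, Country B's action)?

Solve by backward induction (Country B leads).
- W: Country A compares -4, 4, 2, -1 and picks T1; Country B would get -2.
- X: Country A compares 1, 10, 1, 7 and picks T1; Country B would get 1.
- Y: Country A compares 1, 10, 2, 5 and picks T1; Country B would get -2.
- Z: Country A compares 7, 3, 0, 6 and picks T0; Country B would get -5.
Maximizing over -2, 1, -2, -5, Country B chooses X. Subgame-perfect outcome: (T1, X) with payoffs (10, 1).

(T1, X)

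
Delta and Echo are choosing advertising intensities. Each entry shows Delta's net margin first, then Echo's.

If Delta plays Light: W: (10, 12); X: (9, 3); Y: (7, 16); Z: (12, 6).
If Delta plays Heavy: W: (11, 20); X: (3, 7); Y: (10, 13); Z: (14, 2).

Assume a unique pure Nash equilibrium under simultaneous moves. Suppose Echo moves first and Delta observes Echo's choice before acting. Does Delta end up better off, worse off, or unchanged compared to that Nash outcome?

Solve by backward induction (Echo leads).
- W: Delta compares 10, 11 and picks Heavy; Echo would get 20.
- X: Delta compares 9, 3 and picks Light; Echo would get 3.
- Y: Delta compares 7, 10 and picks Heavy; Echo would get 13.
- Z: Delta compares 12, 14 and picks Heavy; Echo would get 2.
Maximizing over 20, 3, 13, 2, Echo chooses W. Subgame-perfect outcome: (Heavy, W) with payoffs (11, 20).
Now find the simultaneous Nash equilibrium.
Delta's best replies: W→Heavy; X→Light; Y→Heavy; Z→Heavy.
Echo's best replies: Light→Y; Heavy→W.
Only (Heavy, W) has each player best-responding; Nash payoffs (11, 20).
Delta earns 11 sequentially versus 11 at the Nash outcome: unchanged.

unchanged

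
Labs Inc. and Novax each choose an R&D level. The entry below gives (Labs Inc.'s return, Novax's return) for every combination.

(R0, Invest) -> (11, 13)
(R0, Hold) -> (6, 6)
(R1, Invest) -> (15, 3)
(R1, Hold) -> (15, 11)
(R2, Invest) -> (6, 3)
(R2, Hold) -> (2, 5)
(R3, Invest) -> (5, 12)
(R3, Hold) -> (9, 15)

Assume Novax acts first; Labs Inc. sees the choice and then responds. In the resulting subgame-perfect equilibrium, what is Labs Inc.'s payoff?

Labs Inc. best-responds to each possible Novax move:
- Invest → Labs Inc. plays R1 (best of 11, 15, 6, 5); Novax gets 3.
- Hold → Labs Inc. plays R1 (best of 6, 15, 2, 9); Novax gets 11.
Among 3, 11, the best is 11 at Hold. Subgame-perfect outcome: (R1, Hold) with payoffs (15, 11).

15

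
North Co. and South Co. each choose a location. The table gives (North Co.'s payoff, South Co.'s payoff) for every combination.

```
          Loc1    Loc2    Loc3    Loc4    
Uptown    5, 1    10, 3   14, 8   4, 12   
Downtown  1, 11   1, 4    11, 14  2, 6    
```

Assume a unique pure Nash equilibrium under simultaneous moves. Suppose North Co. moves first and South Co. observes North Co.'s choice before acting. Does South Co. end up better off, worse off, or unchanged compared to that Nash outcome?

better off

Solve by backward induction (North Co. leads).
- Uptown → South Co. plays Loc4 (best of 1, 3, 8, 12); North Co. gets 4.
- Downtown → South Co. plays Loc3 (best of 11, 4, 14, 6); North Co. gets 11.
North Co.'s induced payoffs are 4, 11, so North Co. commits to Downtown. Subgame-perfect outcome: (Downtown, Loc3) with payoffs (11, 14).
For the simultaneous game, intersect best replies.
North Co.'s best replies: Loc1→Uptown; Loc2→Uptown; Loc3→Uptown; Loc4→Uptown.
South Co.'s best replies: Uptown→Loc4; Downtown→Loc3.
The unique mutual best reply is (Uptown, Loc4), giving (4, 12).
South Co. earns 14 sequentially versus 12 at the Nash outcome: better off.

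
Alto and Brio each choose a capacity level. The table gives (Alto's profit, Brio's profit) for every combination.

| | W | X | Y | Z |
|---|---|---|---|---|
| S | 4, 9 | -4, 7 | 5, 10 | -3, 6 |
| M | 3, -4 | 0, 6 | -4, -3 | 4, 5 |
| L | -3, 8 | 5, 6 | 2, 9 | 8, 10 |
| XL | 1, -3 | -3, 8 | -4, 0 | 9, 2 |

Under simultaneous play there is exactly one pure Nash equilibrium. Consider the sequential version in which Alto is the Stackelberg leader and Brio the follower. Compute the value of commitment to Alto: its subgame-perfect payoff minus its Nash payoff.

3

Solve by backward induction (Alto leads).
- S: BR = Y, leader payoff 5.
- M: BR = X, leader payoff 0.
- L: BR = Z, leader payoff 8.
- XL: BR = X, leader payoff -3.
Among 5, 0, 8, -3, the best is 8 at L. Subgame-perfect outcome: (L, Z) with payoffs (8, 10).
Under simultaneous play:
Alto's best replies: W→S; X→L; Y→S; Z→XL.
Brio's best replies: S→Y; M→X; L→Z; XL→X.
The unique mutual best reply is (S, Y), giving (5, 10).
Alto's commitment gain: 8 − 5 = 3.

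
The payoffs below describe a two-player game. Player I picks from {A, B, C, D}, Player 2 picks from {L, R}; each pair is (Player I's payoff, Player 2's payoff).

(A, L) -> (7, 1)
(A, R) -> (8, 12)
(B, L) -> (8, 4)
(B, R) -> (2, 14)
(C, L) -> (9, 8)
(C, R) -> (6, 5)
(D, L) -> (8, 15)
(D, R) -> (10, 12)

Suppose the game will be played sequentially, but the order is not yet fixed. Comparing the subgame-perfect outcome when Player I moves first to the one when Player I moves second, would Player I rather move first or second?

If Player I leads: Player 2's best replies are A→R, B→R, C→L, D→L; Player I's induced payoffs 8, 2, 9, 8; outcome (C, L), payoffs (9, 8).
If Player 2 leads: Player I's best replies are L→C, R→D; Player 2's induced payoffs 8, 12; outcome (D, R), payoffs (10, 12).
Player I gets 9 moving first and 10 moving second, so Player I prefers to move second.

second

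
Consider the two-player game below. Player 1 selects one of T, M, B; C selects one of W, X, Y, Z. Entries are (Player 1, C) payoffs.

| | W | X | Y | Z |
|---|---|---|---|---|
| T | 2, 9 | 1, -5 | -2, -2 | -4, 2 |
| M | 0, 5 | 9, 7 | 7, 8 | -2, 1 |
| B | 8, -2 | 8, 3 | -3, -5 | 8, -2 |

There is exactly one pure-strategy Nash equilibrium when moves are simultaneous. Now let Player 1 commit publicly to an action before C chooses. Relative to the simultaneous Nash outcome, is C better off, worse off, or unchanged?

worse off

Backward induction with Player 1 moving first.
- T: BR = W, leader payoff 2.
- M: BR = Y, leader payoff 7.
- B: BR = X, leader payoff 8.
Player 1's induced payoffs are 2, 7, 8, so Player 1 commits to B. Subgame-perfect outcome: (B, X) with payoffs (8, 3).
Under simultaneous play:
Player 1's best replies: W→B; X→M; Y→M; Z→B.
C's best replies: T→W; M→Y; B→X.
The unique mutual best reply is (M, Y), giving (7, 8).
C earns 3 sequentially versus 8 at the Nash outcome: worse off.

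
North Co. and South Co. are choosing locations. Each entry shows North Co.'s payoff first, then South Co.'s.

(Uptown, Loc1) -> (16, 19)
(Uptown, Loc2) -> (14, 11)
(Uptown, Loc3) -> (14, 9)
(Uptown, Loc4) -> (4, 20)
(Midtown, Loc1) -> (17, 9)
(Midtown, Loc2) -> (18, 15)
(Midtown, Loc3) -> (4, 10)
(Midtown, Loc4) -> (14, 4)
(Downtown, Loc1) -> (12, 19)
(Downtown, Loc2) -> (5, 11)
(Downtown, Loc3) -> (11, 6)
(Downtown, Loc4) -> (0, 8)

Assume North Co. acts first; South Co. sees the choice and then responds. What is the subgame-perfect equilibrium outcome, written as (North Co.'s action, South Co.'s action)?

Work backward from South Co.'s decision.
- Uptown → South Co. plays Loc4 (best of 19, 11, 9, 20); North Co. gets 4.
- Midtown → South Co. plays Loc2 (best of 9, 15, 10, 4); North Co. gets 18.
- Downtown → South Co. plays Loc1 (best of 19, 11, 6, 8); North Co. gets 12.
Among 4, 18, 12, the best is 18 at Midtown. Subgame-perfect outcome: (Midtown, Loc2) with payoffs (18, 15).

(Midtown, Loc2)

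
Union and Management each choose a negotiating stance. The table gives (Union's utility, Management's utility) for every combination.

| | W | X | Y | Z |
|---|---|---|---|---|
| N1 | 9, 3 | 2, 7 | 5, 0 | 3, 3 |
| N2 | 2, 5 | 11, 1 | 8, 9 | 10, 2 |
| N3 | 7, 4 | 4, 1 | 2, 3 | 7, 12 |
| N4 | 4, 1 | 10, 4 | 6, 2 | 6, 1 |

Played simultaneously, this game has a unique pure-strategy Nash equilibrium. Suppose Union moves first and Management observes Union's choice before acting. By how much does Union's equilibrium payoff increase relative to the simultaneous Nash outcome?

Work backward from Management's decision.
- N1: BR = X, leader payoff 2.
- N2: BR = Y, leader payoff 8.
- N3: BR = Z, leader payoff 7.
- N4: BR = X, leader payoff 10.
Maximizing over 2, 8, 7, 10, Union chooses N4. Subgame-perfect outcome: (N4, X) with payoffs (10, 4).
Now find the simultaneous Nash equilibrium.
Union's best replies: W→N1; X→N2; Y→N2; Z→N2.
Management's best replies: N1→X; N2→Y; N3→Z; N4→X.
Only (N2, Y) has each player best-responding; Nash payoffs (8, 9).
Union's commitment gain: 10 − 8 = 2.

2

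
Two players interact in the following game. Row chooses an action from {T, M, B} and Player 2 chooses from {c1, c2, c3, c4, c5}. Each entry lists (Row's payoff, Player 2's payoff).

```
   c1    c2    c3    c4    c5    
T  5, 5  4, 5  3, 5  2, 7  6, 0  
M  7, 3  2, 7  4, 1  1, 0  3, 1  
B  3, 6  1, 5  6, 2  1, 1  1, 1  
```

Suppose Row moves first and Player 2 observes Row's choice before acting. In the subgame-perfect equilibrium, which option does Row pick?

B

Solve by backward induction (Row leads).
- T → Player 2 plays c4 (best of 5, 5, 5, 7, 0); Row gets 2.
- M → Player 2 plays c2 (best of 3, 7, 1, 0, 1); Row gets 2.
- B → Player 2 plays c1 (best of 6, 5, 2, 1, 1); Row gets 3.
Maximizing over 2, 2, 3, Row chooses B. Subgame-perfect outcome: (B, c1) with payoffs (3, 6).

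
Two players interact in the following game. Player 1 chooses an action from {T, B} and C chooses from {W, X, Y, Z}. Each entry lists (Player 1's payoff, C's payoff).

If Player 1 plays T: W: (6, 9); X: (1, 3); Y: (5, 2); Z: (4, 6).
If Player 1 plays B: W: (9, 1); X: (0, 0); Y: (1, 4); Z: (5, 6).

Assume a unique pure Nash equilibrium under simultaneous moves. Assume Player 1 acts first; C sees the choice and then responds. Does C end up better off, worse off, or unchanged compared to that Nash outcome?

Work backward from C's decision.
- T: BR = W, leader payoff 6.
- B: BR = Z, leader payoff 5.
Maximizing over 6, 5, Player 1 chooses T. Subgame-perfect outcome: (T, W) with payoffs (6, 9).
Under simultaneous play:
Player 1's best replies: W→B; X→T; Y→T; Z→B.
C's best replies: T→W; B→Z.
Only (B, Z) has each player best-responding; Nash payoffs (5, 6).
C earns 9 sequentially versus 6 at the Nash outcome: better off.

better off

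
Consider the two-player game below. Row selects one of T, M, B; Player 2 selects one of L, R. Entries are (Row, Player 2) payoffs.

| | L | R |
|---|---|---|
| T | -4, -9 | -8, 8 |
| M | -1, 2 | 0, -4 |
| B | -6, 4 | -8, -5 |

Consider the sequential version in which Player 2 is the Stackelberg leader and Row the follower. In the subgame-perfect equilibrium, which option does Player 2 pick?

Solve by backward induction (Player 2 leads).
- L → Row plays M (best of -4, -1, -6); Player 2 gets 2.
- R → Row plays M (best of -8, 0, -8); Player 2 gets -4.
Player 2's induced payoffs are 2, -4, so Player 2 commits to L. Subgame-perfect outcome: (M, L) with payoffs (-1, 2).

L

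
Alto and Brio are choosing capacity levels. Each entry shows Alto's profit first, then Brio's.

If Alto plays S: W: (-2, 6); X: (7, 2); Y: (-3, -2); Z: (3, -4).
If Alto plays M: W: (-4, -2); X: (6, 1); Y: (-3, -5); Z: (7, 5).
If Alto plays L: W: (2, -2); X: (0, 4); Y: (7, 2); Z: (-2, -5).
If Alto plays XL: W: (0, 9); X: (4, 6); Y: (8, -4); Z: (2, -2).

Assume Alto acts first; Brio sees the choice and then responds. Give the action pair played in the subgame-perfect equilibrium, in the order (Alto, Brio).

(M, Z)

Brio best-responds to each possible Alto move:
- S: BR = W, leader payoff -2.
- M: BR = Z, leader payoff 7.
- L: BR = X, leader payoff 0.
- XL: BR = W, leader payoff 0.
Among -2, 7, 0, 0, the best is 7 at M. Subgame-perfect outcome: (M, Z) with payoffs (7, 5).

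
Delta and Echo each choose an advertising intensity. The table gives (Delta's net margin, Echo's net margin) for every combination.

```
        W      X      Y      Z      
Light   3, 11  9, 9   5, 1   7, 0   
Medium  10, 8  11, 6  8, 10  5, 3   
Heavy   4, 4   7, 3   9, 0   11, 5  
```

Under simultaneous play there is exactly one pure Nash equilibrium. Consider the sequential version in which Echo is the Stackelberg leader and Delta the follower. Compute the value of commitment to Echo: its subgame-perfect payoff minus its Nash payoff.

3

Solve by backward induction (Echo leads).
- W: BR = Medium, leader payoff 8.
- X: BR = Medium, leader payoff 6.
- Y: BR = Heavy, leader payoff 0.
- Z: BR = Heavy, leader payoff 5.
Maximizing over 8, 6, 0, 5, Echo chooses W. Subgame-perfect outcome: (Medium, W) with payoffs (10, 8).
Now find the simultaneous Nash equilibrium.
Delta's best replies: W→Medium; X→Medium; Y→Heavy; Z→Heavy.
Echo's best replies: Light→W; Medium→Y; Heavy→Z.
The unique mutual best reply is (Heavy, Z), giving (11, 5).
Echo's commitment gain: 8 − 5 = 3.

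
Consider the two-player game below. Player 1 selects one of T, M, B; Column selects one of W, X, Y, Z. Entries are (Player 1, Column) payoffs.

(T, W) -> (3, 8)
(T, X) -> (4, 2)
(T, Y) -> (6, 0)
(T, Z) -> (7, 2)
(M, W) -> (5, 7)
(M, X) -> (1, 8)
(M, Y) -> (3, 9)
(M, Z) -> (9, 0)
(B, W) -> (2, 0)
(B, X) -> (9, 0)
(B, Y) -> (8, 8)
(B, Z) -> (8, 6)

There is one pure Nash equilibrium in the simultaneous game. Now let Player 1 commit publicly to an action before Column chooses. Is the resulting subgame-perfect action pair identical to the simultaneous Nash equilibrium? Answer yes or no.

yes

Solve by backward induction (Player 1 leads).
- T: BR = W, leader payoff 3.
- M: BR = Y, leader payoff 3.
- B: BR = Y, leader payoff 8.
Player 1's induced payoffs are 3, 3, 8, so Player 1 commits to B. Subgame-perfect outcome: (B, Y) with payoffs (8, 8).
For the simultaneous game, intersect best replies.
Player 1's best replies: W→M; X→B; Y→B; Z→M.
Column's best replies: T→W; M→Y; B→Y.
The unique mutual best reply is (B, Y), giving (8, 8).
Sequential outcome (B, Y) coincides with the Nash profile (B, Y).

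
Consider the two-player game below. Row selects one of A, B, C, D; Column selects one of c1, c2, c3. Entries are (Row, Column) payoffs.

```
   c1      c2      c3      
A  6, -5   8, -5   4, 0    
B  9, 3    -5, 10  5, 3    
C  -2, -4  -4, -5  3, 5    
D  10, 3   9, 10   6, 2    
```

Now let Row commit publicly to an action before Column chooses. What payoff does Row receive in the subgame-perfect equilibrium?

9

Backward induction with Row moving first.
- A: Column compares -5, -5, 0 and picks c3; Row would get 4.
- B: Column compares 3, 10, 3 and picks c2; Row would get -5.
- C: Column compares -4, -5, 5 and picks c3; Row would get 3.
- D: Column compares 3, 10, 2 and picks c2; Row would get 9.
Row's induced payoffs are 4, -5, 3, 9, so Row commits to D. Subgame-perfect outcome: (D, c2) with payoffs (9, 10).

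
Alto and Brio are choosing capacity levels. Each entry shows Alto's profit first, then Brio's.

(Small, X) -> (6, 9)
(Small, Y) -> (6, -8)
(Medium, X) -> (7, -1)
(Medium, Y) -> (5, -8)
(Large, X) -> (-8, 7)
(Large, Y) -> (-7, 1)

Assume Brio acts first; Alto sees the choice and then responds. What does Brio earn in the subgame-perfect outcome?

Work backward from Alto's decision.
- X: Alto compares 6, 7, -8 and picks Medium; Brio would get -1.
- Y: Alto compares 6, 5, -7 and picks Small; Brio would get -8.
Maximizing over -1, -8, Brio chooses X. Subgame-perfect outcome: (Medium, X) with payoffs (7, -1).

-1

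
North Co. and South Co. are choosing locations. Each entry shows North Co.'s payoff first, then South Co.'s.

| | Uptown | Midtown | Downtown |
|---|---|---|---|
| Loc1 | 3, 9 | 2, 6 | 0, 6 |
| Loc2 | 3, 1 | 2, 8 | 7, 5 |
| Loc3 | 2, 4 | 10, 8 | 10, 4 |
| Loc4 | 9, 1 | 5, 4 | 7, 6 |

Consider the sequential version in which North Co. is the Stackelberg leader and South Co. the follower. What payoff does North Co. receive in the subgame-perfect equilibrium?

10

Backward induction with North Co. moving first.
- Loc1: South Co. compares 9, 6, 6 and picks Uptown; North Co. would get 3.
- Loc2: South Co. compares 1, 8, 5 and picks Midtown; North Co. would get 2.
- Loc3: South Co. compares 4, 8, 4 and picks Midtown; North Co. would get 10.
- Loc4: South Co. compares 1, 4, 6 and picks Downtown; North Co. would get 7.
Maximizing over 3, 2, 10, 7, North Co. chooses Loc3. Subgame-perfect outcome: (Loc3, Midtown) with payoffs (10, 8).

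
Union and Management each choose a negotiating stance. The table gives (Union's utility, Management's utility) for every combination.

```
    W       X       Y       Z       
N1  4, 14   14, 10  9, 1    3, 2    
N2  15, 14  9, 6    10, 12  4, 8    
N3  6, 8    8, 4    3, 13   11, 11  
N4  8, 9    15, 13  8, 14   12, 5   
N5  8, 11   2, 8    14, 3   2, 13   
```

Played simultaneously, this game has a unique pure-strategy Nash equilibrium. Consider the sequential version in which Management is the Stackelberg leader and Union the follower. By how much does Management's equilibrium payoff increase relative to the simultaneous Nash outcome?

Solve by backward induction (Management leads).
- W: BR = N2, leader payoff 14.
- X: BR = N4, leader payoff 13.
- Y: BR = N5, leader payoff 3.
- Z: BR = N4, leader payoff 5.
Maximizing over 14, 13, 3, 5, Management chooses W. Subgame-perfect outcome: (N2, W) with payoffs (15, 14).
Now find the simultaneous Nash equilibrium.
Union's best replies: W→N2; X→N4; Y→N5; Z→N4.
Management's best replies: N1→W; N2→W; N3→Y; N4→Y; N5→Z.
Only (N2, W) has each player best-responding; Nash payoffs (15, 14).
Management's commitment gain: 14 − 14 = 0.

0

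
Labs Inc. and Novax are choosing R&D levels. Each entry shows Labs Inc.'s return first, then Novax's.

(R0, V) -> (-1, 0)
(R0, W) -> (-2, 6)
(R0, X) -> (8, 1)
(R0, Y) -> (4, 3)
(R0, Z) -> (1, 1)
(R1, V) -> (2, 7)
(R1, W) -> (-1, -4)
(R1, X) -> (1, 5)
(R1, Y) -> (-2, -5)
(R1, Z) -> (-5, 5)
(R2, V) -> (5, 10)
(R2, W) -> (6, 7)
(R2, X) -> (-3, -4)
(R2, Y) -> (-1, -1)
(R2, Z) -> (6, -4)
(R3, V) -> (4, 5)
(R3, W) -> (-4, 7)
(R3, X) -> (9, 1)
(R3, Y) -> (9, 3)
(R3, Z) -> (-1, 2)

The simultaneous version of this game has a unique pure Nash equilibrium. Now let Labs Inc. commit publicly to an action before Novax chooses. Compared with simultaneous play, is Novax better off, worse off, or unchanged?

unchanged

Novax best-responds to each possible Labs Inc. move:
- R0 → Novax plays W (best of 0, 6, 1, 3, 1); Labs Inc. gets -2.
- R1 → Novax plays V (best of 7, -4, 5, -5, 5); Labs Inc. gets 2.
- R2 → Novax plays V (best of 10, 7, -4, -1, -4); Labs Inc. gets 5.
- R3 → Novax plays W (best of 5, 7, 1, 3, 2); Labs Inc. gets -4.
Maximizing over -2, 2, 5, -4, Labs Inc. chooses R2. Subgame-perfect outcome: (R2, V) with payoffs (5, 10).
Under simultaneous play:
Labs Inc.'s best replies: V→R2; W→R2; X→R3; Y→R3; Z→R2.
Novax's best replies: R0→W; R1→V; R2→V; R3→W.
The unique mutual best reply is (R2, V), giving (5, 10).
Novax earns 10 sequentially versus 10 at the Nash outcome: unchanged.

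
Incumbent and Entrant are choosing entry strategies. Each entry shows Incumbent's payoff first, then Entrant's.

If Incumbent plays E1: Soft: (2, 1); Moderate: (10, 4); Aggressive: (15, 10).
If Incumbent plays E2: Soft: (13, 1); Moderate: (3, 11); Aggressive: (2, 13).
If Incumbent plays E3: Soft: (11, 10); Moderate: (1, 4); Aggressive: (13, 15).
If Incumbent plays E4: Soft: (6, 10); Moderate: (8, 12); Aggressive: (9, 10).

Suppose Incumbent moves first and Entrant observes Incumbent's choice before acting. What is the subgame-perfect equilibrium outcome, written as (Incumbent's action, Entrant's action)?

(E1, Aggressive)

Work backward from Entrant's decision.
- E1: Entrant compares 1, 4, 10 and picks Aggressive; Incumbent would get 15.
- E2: Entrant compares 1, 11, 13 and picks Aggressive; Incumbent would get 2.
- E3: Entrant compares 10, 4, 15 and picks Aggressive; Incumbent would get 13.
- E4: Entrant compares 10, 12, 10 and picks Moderate; Incumbent would get 8.
Incumbent's induced payoffs are 15, 2, 13, 8, so Incumbent commits to E1. Subgame-perfect outcome: (E1, Aggressive) with payoffs (15, 10).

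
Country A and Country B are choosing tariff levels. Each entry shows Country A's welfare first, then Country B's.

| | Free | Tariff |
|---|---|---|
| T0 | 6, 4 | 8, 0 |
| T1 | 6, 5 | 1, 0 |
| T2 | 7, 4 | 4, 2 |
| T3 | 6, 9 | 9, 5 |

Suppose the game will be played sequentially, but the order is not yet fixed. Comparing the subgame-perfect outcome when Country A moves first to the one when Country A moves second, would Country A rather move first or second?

If Country A leads: Country B's best replies are T0→Free, T1→Free, T2→Free, T3→Free; Country A's induced payoffs 6, 6, 7, 6; outcome (T2, Free), payoffs (7, 4).
If Country B leads: Country A's best replies are Free→T2, Tariff→T3; Country B's induced payoffs 4, 5; outcome (T3, Tariff), payoffs (9, 5).
Country A gets 7 moving first and 9 moving second, so Country A prefers to move second.

second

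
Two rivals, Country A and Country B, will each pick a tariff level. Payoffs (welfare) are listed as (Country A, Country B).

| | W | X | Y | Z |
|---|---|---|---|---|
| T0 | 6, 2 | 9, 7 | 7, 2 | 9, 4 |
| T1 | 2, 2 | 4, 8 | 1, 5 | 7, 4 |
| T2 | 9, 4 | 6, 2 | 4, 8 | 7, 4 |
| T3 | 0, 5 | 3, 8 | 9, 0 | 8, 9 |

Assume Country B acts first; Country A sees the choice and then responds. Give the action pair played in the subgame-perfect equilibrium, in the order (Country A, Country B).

(T0, X)

Work backward from Country A's decision.
- W: Country A compares 6, 2, 9, 0 and picks T2; Country B would get 4.
- X: Country A compares 9, 4, 6, 3 and picks T0; Country B would get 7.
- Y: Country A compares 7, 1, 4, 9 and picks T3; Country B would get 0.
- Z: Country A compares 9, 7, 7, 8 and picks T0; Country B would get 4.
Among 4, 7, 0, 4, the best is 7 at X. Subgame-perfect outcome: (T0, X) with payoffs (9, 7).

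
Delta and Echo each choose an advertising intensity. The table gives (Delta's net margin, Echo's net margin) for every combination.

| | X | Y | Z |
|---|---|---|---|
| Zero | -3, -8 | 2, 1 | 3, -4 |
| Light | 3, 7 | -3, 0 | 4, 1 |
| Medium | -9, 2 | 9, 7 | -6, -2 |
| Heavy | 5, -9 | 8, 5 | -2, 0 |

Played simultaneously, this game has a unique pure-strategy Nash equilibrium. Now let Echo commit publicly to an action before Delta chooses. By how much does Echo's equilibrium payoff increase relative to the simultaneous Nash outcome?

Solve by backward induction (Echo leads).
- X → Delta plays Heavy (best of -3, 3, -9, 5); Echo gets -9.
- Y → Delta plays Medium (best of 2, -3, 9, 8); Echo gets 7.
- Z → Delta plays Light (best of 3, 4, -6, -2); Echo gets 1.
Echo's induced payoffs are -9, 7, 1, so Echo commits to Y. Subgame-perfect outcome: (Medium, Y) with payoffs (9, 7).
Now find the simultaneous Nash equilibrium.
Delta's best replies: X→Heavy; Y→Medium; Z→Light.
Echo's best replies: Zero→Y; Light→X; Medium→Y; Heavy→Y.
Only (Medium, Y) has each player best-responding; Nash payoffs (9, 7).
Echo's commitment gain: 7 − 7 = 0.

0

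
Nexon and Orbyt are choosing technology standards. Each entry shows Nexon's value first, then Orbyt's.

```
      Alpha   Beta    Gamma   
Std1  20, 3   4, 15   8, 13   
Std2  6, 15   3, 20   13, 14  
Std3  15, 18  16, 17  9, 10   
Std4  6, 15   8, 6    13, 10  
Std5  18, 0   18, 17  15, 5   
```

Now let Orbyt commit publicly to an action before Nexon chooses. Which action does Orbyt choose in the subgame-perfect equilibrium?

Beta

Backward induction with Orbyt moving first.
- Alpha: Nexon compares 20, 6, 15, 6, 18 and picks Std1; Orbyt would get 3.
- Beta: Nexon compares 4, 3, 16, 8, 18 and picks Std5; Orbyt would get 17.
- Gamma: Nexon compares 8, 13, 9, 13, 15 and picks Std5; Orbyt would get 5.
Maximizing over 3, 17, 5, Orbyt chooses Beta. Subgame-perfect outcome: (Std5, Beta) with payoffs (18, 17).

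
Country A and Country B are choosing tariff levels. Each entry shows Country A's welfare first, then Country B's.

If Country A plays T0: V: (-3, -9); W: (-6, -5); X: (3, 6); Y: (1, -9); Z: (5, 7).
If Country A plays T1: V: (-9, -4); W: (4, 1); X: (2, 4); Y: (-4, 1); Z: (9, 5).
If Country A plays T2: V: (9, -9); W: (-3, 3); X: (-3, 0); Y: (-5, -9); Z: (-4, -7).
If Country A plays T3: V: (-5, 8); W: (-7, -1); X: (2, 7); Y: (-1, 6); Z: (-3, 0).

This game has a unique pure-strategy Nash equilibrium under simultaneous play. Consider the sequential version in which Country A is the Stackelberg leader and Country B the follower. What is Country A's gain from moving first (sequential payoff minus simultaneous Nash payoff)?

Country B best-responds to each possible Country A move:
- T0: BR = Z, leader payoff 5.
- T1: BR = Z, leader payoff 9.
- T2: BR = W, leader payoff -3.
- T3: BR = V, leader payoff -5.
Among 5, 9, -3, -5, the best is 9 at T1. Subgame-perfect outcome: (T1, Z) with payoffs (9, 5).
Under simultaneous play:
Country A's best replies: V→T2; W→T1; X→T0; Y→T0; Z→T1.
Country B's best replies: T0→Z; T1→Z; T2→W; T3→V.
Only (T1, Z) has each player best-responding; Nash payoffs (9, 5).
Country A's commitment gain: 9 − 9 = 0.

0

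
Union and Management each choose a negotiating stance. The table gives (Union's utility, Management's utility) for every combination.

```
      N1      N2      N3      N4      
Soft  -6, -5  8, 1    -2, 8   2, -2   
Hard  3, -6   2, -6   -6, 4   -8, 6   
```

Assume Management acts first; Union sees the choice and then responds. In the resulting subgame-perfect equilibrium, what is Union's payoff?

Work backward from Union's decision.
- N1 → Union plays Hard (best of -6, 3); Management gets -6.
- N2 → Union plays Soft (best of 8, 2); Management gets 1.
- N3 → Union plays Soft (best of -2, -6); Management gets 8.
- N4 → Union plays Soft (best of 2, -8); Management gets -2.
Maximizing over -6, 1, 8, -2, Management chooses N3. Subgame-perfect outcome: (Soft, N3) with payoffs (-2, 8).

-2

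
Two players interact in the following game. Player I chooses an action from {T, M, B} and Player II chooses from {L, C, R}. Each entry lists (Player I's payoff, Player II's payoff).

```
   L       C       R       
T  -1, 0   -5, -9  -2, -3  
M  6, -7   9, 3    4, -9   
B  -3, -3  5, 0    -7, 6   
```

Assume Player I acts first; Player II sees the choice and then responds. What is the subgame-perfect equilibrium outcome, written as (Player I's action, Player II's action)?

Work backward from Player II's decision.
- T: BR = L, leader payoff -1.
- M: BR = C, leader payoff 9.
- B: BR = R, leader payoff -7.
Maximizing over -1, 9, -7, Player I chooses M. Subgame-perfect outcome: (M, C) with payoffs (9, 3).

(M, C)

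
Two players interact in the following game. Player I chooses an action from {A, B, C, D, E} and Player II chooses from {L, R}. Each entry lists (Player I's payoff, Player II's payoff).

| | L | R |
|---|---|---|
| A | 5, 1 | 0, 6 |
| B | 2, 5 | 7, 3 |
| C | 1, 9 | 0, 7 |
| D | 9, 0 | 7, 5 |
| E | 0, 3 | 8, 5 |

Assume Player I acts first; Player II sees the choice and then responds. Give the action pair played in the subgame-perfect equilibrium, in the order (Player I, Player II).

Work backward from Player II's decision.
- A: BR = R, leader payoff 0.
- B: BR = L, leader payoff 2.
- C: BR = L, leader payoff 1.
- D: BR = R, leader payoff 7.
- E: BR = R, leader payoff 8.
Among 0, 2, 1, 7, 8, the best is 8 at E. Subgame-perfect outcome: (E, R) with payoffs (8, 5).

(E, R)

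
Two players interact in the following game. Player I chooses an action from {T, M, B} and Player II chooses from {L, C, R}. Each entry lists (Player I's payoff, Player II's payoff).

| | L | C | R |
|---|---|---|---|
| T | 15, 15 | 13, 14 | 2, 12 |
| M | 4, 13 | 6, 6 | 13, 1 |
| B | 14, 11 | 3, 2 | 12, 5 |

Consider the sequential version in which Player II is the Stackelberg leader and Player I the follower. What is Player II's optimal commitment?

L

Work backward from Player I's decision.
- L: BR = T, leader payoff 15.
- C: BR = T, leader payoff 14.
- R: BR = M, leader payoff 1.
Among 15, 14, 1, the best is 15 at L. Subgame-perfect outcome: (T, L) with payoffs (15, 15).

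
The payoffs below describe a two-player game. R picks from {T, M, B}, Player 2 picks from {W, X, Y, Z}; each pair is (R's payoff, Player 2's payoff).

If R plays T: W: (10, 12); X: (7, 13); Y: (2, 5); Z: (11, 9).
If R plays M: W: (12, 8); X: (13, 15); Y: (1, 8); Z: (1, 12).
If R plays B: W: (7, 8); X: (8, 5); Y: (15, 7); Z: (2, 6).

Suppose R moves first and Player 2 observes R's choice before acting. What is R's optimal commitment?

Backward induction with R moving first.
- T: Player 2 compares 12, 13, 5, 9 and picks X; R would get 7.
- M: Player 2 compares 8, 15, 8, 12 and picks X; R would get 13.
- B: Player 2 compares 8, 5, 7, 6 and picks W; R would get 7.
R's induced payoffs are 7, 13, 7, so R commits to M. Subgame-perfect outcome: (M, X) with payoffs (13, 15).

M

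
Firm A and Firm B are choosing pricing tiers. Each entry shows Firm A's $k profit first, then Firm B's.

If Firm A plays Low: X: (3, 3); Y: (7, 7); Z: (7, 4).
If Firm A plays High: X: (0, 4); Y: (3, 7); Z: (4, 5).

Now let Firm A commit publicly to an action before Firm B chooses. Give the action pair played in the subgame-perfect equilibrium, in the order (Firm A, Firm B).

Solve by backward induction (Firm A leads).
- Low → Firm B plays Y (best of 3, 7, 4); Firm A gets 7.
- High → Firm B plays Y (best of 4, 7, 5); Firm A gets 3.
Maximizing over 7, 3, Firm A chooses Low. Subgame-perfect outcome: (Low, Y) with payoffs (7, 7).

(Low, Y)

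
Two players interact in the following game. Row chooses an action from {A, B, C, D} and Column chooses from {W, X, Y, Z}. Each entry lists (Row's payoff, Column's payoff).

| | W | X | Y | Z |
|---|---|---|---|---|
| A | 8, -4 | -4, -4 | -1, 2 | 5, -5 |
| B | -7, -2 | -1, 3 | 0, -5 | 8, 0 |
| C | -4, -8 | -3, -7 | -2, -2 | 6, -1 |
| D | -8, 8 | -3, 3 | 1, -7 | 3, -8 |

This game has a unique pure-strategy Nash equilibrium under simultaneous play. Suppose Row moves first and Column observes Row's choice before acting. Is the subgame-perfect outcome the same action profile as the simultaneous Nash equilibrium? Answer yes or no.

no

Backward induction with Row moving first.
- A: BR = Y, leader payoff -1.
- B: BR = X, leader payoff -1.
- C: BR = Z, leader payoff 6.
- D: BR = W, leader payoff -8.
Row's induced payoffs are -1, -1, 6, -8, so Row commits to C. Subgame-perfect outcome: (C, Z) with payoffs (6, -1).
For the simultaneous game, intersect best replies.
Row's best replies: W→A; X→B; Y→D; Z→B.
Column's best replies: A→Y; B→X; C→Z; D→W.
The unique mutual best reply is (B, X), giving (-1, 3).
Sequential outcome (C, Z) differs from the Nash profile (B, X).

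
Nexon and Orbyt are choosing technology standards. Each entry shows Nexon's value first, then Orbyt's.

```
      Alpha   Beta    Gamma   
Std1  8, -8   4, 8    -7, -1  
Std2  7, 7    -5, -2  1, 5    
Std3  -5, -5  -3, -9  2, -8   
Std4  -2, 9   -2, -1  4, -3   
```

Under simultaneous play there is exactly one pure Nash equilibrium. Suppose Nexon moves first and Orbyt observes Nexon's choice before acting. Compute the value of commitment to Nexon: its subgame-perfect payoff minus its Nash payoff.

Solve by backward induction (Nexon leads).
- Std1: Orbyt compares -8, 8, -1 and picks Beta; Nexon would get 4.
- Std2: Orbyt compares 7, -2, 5 and picks Alpha; Nexon would get 7.
- Std3: Orbyt compares -5, -9, -8 and picks Alpha; Nexon would get -5.
- Std4: Orbyt compares 9, -1, -3 and picks Alpha; Nexon would get -2.
Maximizing over 4, 7, -5, -2, Nexon chooses Std2. Subgame-perfect outcome: (Std2, Alpha) with payoffs (7, 7).
For the simultaneous game, intersect best replies.
Nexon's best replies: Alpha→Std1; Beta→Std1; Gamma→Std4.
Orbyt's best replies: Std1→Beta; Std2→Alpha; Std3→Alpha; Std4→Alpha.
Only (Std1, Beta) has each player best-responding; Nash payoffs (4, 8).
Nexon's commitment gain: 7 − 4 = 3.

3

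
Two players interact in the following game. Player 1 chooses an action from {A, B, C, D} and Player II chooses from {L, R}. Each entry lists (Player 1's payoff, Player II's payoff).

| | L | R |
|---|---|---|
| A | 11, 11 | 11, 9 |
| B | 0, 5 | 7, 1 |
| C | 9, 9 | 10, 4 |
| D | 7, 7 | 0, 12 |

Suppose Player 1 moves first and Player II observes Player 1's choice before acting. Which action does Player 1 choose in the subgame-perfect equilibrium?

A

Player II best-responds to each possible Player 1 move:
- A: Player II compares 11, 9 and picks L; Player 1 would get 11.
- B: Player II compares 5, 1 and picks L; Player 1 would get 0.
- C: Player II compares 9, 4 and picks L; Player 1 would get 9.
- D: Player II compares 7, 12 and picks R; Player 1 would get 0.
Among 11, 0, 9, 0, the best is 11 at A. Subgame-perfect outcome: (A, L) with payoffs (11, 11).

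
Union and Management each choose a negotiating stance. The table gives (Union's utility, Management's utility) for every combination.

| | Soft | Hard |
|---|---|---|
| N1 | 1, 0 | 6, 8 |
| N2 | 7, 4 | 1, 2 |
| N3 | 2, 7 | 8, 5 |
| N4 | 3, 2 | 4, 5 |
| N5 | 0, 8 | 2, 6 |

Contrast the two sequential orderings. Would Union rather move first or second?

second

If Union leads: Management's best replies are N1→Hard, N2→Soft, N3→Soft, N4→Hard, N5→Soft; Union's induced payoffs 6, 7, 2, 4, 0; outcome (N2, Soft), payoffs (7, 4).
If Management leads: Union's best replies are Soft→N2, Hard→N3; Management's induced payoffs 4, 5; outcome (N3, Hard), payoffs (8, 5).
Union gets 7 moving first and 8 moving second, so Union prefers to move second.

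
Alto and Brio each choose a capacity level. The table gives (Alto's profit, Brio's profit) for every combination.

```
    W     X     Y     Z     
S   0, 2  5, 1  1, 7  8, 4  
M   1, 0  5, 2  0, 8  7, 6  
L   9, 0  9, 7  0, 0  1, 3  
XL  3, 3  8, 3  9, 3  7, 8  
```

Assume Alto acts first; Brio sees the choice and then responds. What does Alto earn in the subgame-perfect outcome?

Work backward from Brio's decision.
- S → Brio plays Y (best of 2, 1, 7, 4); Alto gets 1.
- M → Brio plays Y (best of 0, 2, 8, 6); Alto gets 0.
- L → Brio plays X (best of 0, 7, 0, 3); Alto gets 9.
- XL → Brio plays Z (best of 3, 3, 3, 8); Alto gets 7.
Alto's induced payoffs are 1, 0, 9, 7, so Alto commits to L. Subgame-perfect outcome: (L, X) with payoffs (9, 7).

9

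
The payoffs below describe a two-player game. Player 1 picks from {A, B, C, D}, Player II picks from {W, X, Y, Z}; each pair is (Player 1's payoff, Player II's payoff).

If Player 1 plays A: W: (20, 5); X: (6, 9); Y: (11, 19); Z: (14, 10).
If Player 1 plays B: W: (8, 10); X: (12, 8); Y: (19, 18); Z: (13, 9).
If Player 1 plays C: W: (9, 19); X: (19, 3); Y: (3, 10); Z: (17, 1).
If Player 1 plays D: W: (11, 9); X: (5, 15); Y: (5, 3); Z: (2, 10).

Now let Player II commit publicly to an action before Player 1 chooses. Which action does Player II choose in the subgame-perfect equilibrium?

Y

Solve by backward induction (Player II leads).
- W: BR = A, leader payoff 5.
- X: BR = C, leader payoff 3.
- Y: BR = B, leader payoff 18.
- Z: BR = C, leader payoff 1.
Player II's induced payoffs are 5, 3, 18, 1, so Player II commits to Y. Subgame-perfect outcome: (B, Y) with payoffs (19, 18).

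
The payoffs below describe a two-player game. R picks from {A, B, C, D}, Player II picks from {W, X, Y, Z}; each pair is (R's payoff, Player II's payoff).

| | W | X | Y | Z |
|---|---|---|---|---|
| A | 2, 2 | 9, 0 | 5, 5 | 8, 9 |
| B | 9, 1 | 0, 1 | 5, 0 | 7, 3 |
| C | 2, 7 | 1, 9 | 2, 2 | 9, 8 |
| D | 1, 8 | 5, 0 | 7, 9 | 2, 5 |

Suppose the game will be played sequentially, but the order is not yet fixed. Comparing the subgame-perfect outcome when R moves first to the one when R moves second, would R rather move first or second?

first

If R leads: Player II's best replies are A→Z, B→Z, C→X, D→Y; R's induced payoffs 8, 7, 1, 7; outcome (A, Z), payoffs (8, 9).
If Player II leads: R's best replies are W→B, X→A, Y→D, Z→C; Player II's induced payoffs 1, 0, 9, 8; outcome (D, Y), payoffs (7, 9).
R gets 8 moving first and 7 moving second, so R prefers to move first.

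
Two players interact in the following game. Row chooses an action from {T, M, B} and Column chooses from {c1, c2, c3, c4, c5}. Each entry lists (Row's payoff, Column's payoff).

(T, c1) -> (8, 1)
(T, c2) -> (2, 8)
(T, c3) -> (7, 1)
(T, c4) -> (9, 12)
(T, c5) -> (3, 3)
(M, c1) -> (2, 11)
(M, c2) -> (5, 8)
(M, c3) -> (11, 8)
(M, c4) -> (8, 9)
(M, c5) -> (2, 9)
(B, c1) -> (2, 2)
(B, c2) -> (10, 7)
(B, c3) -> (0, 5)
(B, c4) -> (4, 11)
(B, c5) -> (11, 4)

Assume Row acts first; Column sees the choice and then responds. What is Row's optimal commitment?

T

Solve by backward induction (Row leads).
- T: BR = c4, leader payoff 9.
- M: BR = c1, leader payoff 2.
- B: BR = c4, leader payoff 4.
Among 9, 2, 4, the best is 9 at T. Subgame-perfect outcome: (T, c4) with payoffs (9, 12).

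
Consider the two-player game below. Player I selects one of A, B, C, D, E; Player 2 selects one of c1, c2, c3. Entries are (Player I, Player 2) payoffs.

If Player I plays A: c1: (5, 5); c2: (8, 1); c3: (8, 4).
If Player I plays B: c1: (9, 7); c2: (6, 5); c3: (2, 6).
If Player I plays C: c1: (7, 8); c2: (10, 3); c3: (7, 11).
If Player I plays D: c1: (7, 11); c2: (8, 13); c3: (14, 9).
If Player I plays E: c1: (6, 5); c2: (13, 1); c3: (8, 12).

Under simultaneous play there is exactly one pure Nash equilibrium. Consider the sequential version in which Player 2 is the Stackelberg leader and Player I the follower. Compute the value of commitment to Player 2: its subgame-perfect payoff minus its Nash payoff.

2

Solve by backward induction (Player 2 leads).
- c1: BR = B, leader payoff 7.
- c2: BR = E, leader payoff 1.
- c3: BR = D, leader payoff 9.
Player 2's induced payoffs are 7, 1, 9, so Player 2 commits to c3. Subgame-perfect outcome: (D, c3) with payoffs (14, 9).
Now find the simultaneous Nash equilibrium.
Player I's best replies: c1→B; c2→E; c3→D.
Player 2's best replies: A→c1; B→c1; C→c3; D→c2; E→c3.
The unique mutual best reply is (B, c1), giving (9, 7).
Player 2's commitment gain: 9 − 7 = 2.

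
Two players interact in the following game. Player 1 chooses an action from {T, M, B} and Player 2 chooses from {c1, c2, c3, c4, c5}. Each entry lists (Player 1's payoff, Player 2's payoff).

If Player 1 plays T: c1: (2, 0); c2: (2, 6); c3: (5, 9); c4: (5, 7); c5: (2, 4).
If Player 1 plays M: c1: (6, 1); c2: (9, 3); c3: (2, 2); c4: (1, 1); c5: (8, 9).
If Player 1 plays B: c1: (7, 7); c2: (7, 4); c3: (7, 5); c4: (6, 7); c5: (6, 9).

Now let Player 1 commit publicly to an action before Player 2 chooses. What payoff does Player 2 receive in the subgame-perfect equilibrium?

Backward induction with Player 1 moving first.
- T → Player 2 plays c3 (best of 0, 6, 9, 7, 4); Player 1 gets 5.
- M → Player 2 plays c5 (best of 1, 3, 2, 1, 9); Player 1 gets 8.
- B → Player 2 plays c5 (best of 7, 4, 5, 7, 9); Player 1 gets 6.
Player 1's induced payoffs are 5, 8, 6, so Player 1 commits to M. Subgame-perfect outcome: (M, c5) with payoffs (8, 9).

9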